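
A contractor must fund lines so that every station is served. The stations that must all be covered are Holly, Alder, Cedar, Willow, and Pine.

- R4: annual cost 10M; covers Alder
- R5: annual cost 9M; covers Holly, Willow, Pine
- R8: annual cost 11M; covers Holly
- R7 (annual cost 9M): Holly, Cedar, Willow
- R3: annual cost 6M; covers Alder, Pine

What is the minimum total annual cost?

This is a weighted set-cover instance.
The greedy cost-per-new-station heuristic would pick R5, R3, and R7 for 24, but a cheaper cover exists.
Choose R7 and R3: together they cover Holly, Alder, Cedar, Willow, Pine — every station.
Total annual cost: 9 + 6 = 15.
No cover costs less than 15.

15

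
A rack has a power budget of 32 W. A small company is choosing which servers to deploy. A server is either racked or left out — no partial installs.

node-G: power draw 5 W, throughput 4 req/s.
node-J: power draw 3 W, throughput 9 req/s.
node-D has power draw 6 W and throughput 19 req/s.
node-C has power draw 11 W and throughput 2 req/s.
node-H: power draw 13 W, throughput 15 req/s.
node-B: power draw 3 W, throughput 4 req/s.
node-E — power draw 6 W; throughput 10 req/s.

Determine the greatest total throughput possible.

Allowing fractional choices, the relaxed optimum would be about 57.8, but servers are indivisible.
node-J + node-D + node-H + node-B + node-E: power draw 3 + 6 + 13 + 3 + 6 = 31 ≤ 32, throughput 9 + 19 + 15 + 4 + 10 = 57.
node-J + node-D + node-H + node-E: power draw 3 + 6 + 13 + 6 = 28 ≤ 32, throughput 9 + 19 + 15 + 10 = 53.
node-G + node-J + node-D + node-H + node-B: power draw 5 + 3 + 6 + 13 + 3 = 30 ≤ 32, throughput 4 + 9 + 19 + 15 + 4 = 51.
Best is node-J, node-D, node-H, node-B, and node-E with total throughput 57.

57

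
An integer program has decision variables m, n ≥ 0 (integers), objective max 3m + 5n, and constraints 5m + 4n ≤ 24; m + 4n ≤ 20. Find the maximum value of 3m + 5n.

(m,n)=(0,5): 5·0+4·5=20≤24, 1·0+4·5=20≤20, objective 25.
(m,n)=(1,4): 5·1+4·4=21≤24, 1·1+4·4=17≤20, objective 23.
(m,n)=(2,3): 5·2+4·3=22≤24, 1·2+4·3=14≤20, objective 21.
No feasible integer point exceeds 25.

25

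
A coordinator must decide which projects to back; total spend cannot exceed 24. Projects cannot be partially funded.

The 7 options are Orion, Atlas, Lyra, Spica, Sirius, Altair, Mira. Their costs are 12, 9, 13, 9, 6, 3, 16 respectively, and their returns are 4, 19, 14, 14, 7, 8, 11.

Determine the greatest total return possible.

Atlas + Sirius + Altair: cost 9 + 6 + 3 = 18 ≤ 24, return 19 + 7 + 8 = 34.
Atlas + Spica + Sirius: cost 9 + 9 + 6 = 24 ≤ 24, return 19 + 14 + 7 = 40.
Atlas + Spica + Altair: cost 9 + 9 + 3 = 21 ≤ 24, return 19 + 14 + 8 = 41.
Best is Atlas, Spica, and Altair with total return 41.

41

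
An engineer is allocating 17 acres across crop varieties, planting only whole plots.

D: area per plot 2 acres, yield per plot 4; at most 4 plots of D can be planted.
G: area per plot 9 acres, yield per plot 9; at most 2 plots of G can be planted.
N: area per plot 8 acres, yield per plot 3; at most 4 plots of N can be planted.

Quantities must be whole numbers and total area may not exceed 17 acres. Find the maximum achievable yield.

4×D and 1×G: area 17 ≤ 17, yield 4·4 + 1·9 = 25.
3×D and 1×G: area 15 ≤ 17, yield 3·4 + 1·9 = 21.
Best is 25.

25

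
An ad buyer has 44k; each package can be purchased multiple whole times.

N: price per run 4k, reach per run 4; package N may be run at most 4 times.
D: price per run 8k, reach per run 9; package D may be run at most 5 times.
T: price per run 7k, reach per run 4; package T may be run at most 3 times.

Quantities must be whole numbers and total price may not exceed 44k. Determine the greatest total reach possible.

Take 1×N and 5×D: price 44 ≤ 44, reach 1·4 + 5·9 = 49.
D has the best ratio (9/8) and is taken to its limit of 5; remaining capacity is filled optimally with the others.

49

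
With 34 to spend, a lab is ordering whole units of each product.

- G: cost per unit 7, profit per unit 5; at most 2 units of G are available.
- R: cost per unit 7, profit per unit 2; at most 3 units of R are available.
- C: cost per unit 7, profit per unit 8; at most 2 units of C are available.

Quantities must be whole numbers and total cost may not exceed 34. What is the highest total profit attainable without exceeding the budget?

This is a bounded integer knapsack.
2×G and 2×C: cost 28 ≤ 34, profit 2·5 + 2·8 = 26.
1×G, 1×R, and 2×C: cost 28 ≤ 34, profit 1·5 + 1·2 + 2·8 = 23.
Best is 26.

26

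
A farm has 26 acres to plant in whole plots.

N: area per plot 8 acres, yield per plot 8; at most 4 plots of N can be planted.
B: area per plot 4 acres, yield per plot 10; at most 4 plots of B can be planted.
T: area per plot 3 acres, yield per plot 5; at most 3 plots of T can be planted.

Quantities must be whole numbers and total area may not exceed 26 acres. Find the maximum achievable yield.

This is a bounded integer knapsack.
B has the best ratio (10/4); taking only B gives at most 4×10 = 40 (stopped by the supply cap of 4).
Mixing does better — 4×B and 3×T: area 25 ≤ 26, yield 4·10 + 3·5 = 55.

55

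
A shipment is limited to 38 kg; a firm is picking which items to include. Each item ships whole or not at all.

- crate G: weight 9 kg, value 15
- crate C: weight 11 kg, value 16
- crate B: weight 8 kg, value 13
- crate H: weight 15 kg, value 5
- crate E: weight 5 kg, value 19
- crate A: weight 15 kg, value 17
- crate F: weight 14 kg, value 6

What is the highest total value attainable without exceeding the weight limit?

64

This is a 0-1 knapsack instance.
crate G + crate B + crate E + crate A: weight 9 + 8 + 5 + 15 = 37 ≤ 38, value 15 + 13 + 19 + 17 = 64.
crate G + crate C + crate B + crate E: weight 9 + 11 + 8 + 5 = 33 ≤ 38, value 15 + 16 + 13 + 19 = 63.
Best is crate G, crate B, crate E, and crate A with total value 64.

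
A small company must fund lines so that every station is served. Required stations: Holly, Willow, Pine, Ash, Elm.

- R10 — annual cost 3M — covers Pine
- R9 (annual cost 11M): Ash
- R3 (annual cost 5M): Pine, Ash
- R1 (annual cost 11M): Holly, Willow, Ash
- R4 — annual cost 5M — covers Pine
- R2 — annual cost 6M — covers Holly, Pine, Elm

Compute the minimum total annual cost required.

The greedy cost-per-new-station heuristic would pick R2, R3, and R1 for 22, but a cheaper cover exists.
Choose R1 and R2: together they cover Holly, Willow, Pine, Ash, Elm — every station.
Total annual cost: 11 + 6 = 17.
No cover costs less than 17.

17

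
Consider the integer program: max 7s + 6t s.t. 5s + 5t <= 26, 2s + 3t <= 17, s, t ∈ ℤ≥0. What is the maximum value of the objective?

35

(s,t)=(5,0): 5·5+5·0=25≤26, 2·5+3·0=10≤17, objective 35.
(s,t)=(4,1): 5·4+5·1=25≤26, 2·4+3·1=11≤17, objective 34.
(s,t)=(4,0): 5·4+5·0=20≤26, 2·4+3·0=8≤17, objective 28.
No feasible integer point exceeds 35.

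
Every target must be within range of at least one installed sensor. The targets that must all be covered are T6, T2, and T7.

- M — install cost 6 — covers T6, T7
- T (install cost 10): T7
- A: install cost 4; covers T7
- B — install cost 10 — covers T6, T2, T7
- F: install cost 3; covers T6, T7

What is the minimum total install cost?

This is an integer covering problem.
B alone covers T6, T2, T7 — every target.
Total install cost: 10.

10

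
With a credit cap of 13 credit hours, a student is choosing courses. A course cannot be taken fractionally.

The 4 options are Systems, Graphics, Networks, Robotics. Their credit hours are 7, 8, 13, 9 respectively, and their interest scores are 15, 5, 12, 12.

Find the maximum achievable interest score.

15

Systems: credit hours 7 ≤ 13, interest score 15.
Robotics: credit hours 9 ≤ 13, interest score 12.
Networks: credit hours 13 ≤ 13, interest score 12.
Best is Systems with total interest score 15.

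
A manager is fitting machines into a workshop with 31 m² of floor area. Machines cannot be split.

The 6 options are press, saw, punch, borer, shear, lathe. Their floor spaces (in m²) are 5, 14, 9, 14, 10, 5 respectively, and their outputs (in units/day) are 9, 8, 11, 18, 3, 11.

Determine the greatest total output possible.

Take punch, borer, and lathe: floor space 9 + 14 + 5 = 28 ≤ 31, output 11 + 18 + 11 = 40.
No other feasible combination does better.

40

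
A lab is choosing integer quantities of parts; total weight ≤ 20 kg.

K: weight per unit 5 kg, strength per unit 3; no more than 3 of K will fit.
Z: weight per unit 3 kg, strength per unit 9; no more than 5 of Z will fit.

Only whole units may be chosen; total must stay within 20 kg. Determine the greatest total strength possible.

48

This is a bounded integer knapsack.
5×Z: weight 15 ≤ 20, strength 5·9 = 45.
1×K and 5×Z: weight 20 ≤ 20, strength 1·3 + 5·9 = 48.
Best is 48.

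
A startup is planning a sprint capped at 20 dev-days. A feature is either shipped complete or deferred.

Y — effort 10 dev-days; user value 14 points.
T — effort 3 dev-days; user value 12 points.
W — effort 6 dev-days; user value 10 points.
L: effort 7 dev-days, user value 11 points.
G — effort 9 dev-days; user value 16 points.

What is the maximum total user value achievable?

Take T, L, and G: effort 3 + 7 + 9 = 19 ≤ 20, user value 12 + 11 + 16 = 39.
No other feasible combination does better.

39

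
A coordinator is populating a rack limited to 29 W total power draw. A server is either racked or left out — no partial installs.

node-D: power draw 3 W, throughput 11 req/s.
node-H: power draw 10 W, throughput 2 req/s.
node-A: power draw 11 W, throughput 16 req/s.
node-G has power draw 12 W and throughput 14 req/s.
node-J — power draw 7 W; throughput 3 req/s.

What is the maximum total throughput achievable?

Allowing fractional choices, the relaxed optimum would be about 42.3, but servers are indivisible.
node-D + node-A + node-J: power draw 3 + 11 + 7 = 21 ≤ 29, throughput 11 + 16 + 3 = 30.
node-D + node-A + node-G: power draw 3 + 11 + 12 = 26 ≤ 29, throughput 11 + 16 + 14 = 41.
Best is node-D, node-A, and node-G with total throughput 41.

41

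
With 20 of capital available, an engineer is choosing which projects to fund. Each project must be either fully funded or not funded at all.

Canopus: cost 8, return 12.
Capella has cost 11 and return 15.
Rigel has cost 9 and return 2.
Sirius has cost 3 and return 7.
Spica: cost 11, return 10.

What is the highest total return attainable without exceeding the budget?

Treat it as a binary knapsack problem.
Allowing fractional choices, the relaxed optimum would be about 31.3, but projects are indivisible.
Capella + Sirius: cost 11 + 3 = 14 ≤ 20, return 15 + 7 = 22.
Canopus + Spica: cost 8 + 11 = 19 ≤ 20, return 12 + 10 = 22.
Canopus + Capella: cost 8 + 11 = 19 ≤ 20, return 12 + 15 = 27.
Best is Canopus and Capella with total return 27.

27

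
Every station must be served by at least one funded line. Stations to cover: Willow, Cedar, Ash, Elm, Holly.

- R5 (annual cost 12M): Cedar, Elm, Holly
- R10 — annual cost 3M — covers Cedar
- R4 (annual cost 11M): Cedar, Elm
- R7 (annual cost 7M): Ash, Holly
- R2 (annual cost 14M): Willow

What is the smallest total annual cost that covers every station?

The greedy cost-per-new-station heuristic would pick R10, R7, R4, and R2 for 35, but a cheaper cover exists.
Choose R4, R7, and R2: together they cover Willow, Cedar, Ash, Elm, Holly — every station.
Total annual cost: 11 + 7 + 14 = 32.
No cover costs less than 32.

32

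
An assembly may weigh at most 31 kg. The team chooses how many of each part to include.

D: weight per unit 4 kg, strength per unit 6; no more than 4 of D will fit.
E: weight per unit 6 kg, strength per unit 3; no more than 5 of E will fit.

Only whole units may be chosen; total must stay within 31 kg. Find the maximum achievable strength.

30

This is a bounded integer knapsack.
4×D and 2×E: weight 28 ≤ 31, strength 4·6 + 2·3 = 30.
3×D and 3×E: weight 30 ≤ 31, strength 3·6 + 3·3 = 27.
Best is 30.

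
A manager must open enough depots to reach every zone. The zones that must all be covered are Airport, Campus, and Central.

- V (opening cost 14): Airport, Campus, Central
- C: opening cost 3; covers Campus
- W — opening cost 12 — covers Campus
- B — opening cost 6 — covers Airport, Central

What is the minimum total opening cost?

This is an integer covering problem.
Choose C and B: together they cover Airport, Campus, Central — every zone.
Total opening cost: 3 + 6 = 9.
No cover costs less than 9.

9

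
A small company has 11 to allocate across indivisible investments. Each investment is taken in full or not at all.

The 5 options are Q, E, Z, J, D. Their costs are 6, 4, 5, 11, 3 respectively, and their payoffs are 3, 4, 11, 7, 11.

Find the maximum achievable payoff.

22

This is a 0-1 knapsack instance.
Allowing fractional choices, the relaxed optimum would be about 25.0, but investments are indivisible.
Z + D: cost 5 + 3 = 8 ≤ 11, payoff 11 + 11 = 22.
E + D: cost 4 + 3 = 7 ≤ 11, payoff 4 + 11 = 15.
Best is Z and D with total payoff 22.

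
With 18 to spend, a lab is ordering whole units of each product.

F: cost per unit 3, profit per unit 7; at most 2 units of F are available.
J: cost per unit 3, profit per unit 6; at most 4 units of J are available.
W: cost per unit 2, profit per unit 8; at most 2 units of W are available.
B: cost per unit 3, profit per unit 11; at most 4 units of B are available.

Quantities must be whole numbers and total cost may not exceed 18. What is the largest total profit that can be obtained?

60

W has the best ratio (8/2); taking only W gives at most 2×8 = 16 (stopped by the supply cap of 2).
Mixing does better — 2×W and 4×B: cost 16 ≤ 18, profit 2·8 + 4·11 = 60.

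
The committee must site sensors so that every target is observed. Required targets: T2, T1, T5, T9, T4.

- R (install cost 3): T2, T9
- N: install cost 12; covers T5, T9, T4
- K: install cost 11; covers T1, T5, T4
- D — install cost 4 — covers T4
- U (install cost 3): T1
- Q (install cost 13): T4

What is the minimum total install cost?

The greedy cost-per-new-target heuristic would pick R, U, D, and K for 21, but a cheaper cover exists.
Choose R and K: together they cover T2, T1, T5, T9, T4 — every target.
Total install cost: 3 + 11 = 14.
No cover costs less than 14.

14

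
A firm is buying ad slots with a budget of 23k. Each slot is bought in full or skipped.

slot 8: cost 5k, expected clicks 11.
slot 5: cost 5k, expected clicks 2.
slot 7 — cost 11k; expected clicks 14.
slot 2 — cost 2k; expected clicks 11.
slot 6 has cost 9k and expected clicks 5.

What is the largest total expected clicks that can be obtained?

This is a 0-1 knapsack instance.
Take slot 8, slot 5, slot 7, and slot 2: cost 5 + 5 + 11 + 2 = 23 ≤ 23, expected clicks 11 + 2 + 14 + 11 = 38.
No other feasible combination does better.

38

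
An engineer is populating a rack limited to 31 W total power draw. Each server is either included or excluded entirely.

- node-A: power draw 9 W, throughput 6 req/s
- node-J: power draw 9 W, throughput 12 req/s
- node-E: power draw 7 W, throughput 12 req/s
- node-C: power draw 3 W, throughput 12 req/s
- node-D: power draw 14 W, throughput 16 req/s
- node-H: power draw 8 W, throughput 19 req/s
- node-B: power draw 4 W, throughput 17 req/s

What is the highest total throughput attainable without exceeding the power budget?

72

node-J + node-E + node-C + node-H + node-B: power draw 9 + 7 + 3 + 8 + 4 = 31 ≤ 31, throughput 12 + 12 + 12 + 19 + 17 = 72.
node-A + node-E + node-C + node-H + node-B: power draw 9 + 7 + 3 + 8 + 4 = 31 ≤ 31, throughput 6 + 12 + 12 + 19 + 17 = 66.
Best is node-J, node-E, node-C, node-H, and node-B with total throughput 72.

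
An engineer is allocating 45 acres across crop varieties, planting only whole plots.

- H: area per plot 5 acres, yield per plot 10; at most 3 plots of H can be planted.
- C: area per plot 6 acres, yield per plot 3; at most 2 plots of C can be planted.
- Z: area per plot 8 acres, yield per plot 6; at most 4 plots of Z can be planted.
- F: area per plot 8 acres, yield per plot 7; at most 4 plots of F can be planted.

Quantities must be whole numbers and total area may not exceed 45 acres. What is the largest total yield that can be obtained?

3×H, 1×C, and 3×F: area 45 ≤ 45, yield 3·10 + 1·3 + 3·7 = 54.
3×H, 1×C, 1×Z, and 2×F: area 45 ≤ 45, yield 3·10 + 1·3 + 1·6 + 2·7 = 53.
Best is 54.

54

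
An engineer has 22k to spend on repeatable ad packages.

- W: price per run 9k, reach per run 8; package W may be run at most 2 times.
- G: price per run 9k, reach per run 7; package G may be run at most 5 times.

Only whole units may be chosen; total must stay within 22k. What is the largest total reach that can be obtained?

16

W has the best ratio (8/9); taking only W gives at most 2×8 = 16 (stopped by the price limit).
Optimal: 2×W: price 18 ≤ 22, reach 2·8 = 16.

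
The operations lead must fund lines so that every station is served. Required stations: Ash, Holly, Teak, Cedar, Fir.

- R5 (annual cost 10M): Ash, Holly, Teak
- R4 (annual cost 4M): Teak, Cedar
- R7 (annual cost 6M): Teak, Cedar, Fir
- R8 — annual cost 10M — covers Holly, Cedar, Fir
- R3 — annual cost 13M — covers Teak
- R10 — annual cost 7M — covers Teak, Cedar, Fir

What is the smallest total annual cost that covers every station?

This is an integer covering problem.
The greedy cost-per-new-station heuristic would pick R4, R5, and R7 for 20, but a cheaper cover exists.
Choose R5 and R7: together they cover Ash, Holly, Teak, Cedar, Fir — every station.
Total annual cost: 10 + 6 = 16.
No cover costs less than 16.

16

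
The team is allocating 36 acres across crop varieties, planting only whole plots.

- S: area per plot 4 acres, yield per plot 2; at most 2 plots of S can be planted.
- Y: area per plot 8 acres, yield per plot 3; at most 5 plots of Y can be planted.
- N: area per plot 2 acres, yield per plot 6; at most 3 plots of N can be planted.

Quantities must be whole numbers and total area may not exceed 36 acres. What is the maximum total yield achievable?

N has the best ratio (6/2); taking only N gives at most 3×6 = 18 (stopped by the supply cap of 3).
Mixing does better — 1×S, 3×Y, and 3×N: area 34 ≤ 36, yield 1·2 + 3·3 + 3·6 = 29.

29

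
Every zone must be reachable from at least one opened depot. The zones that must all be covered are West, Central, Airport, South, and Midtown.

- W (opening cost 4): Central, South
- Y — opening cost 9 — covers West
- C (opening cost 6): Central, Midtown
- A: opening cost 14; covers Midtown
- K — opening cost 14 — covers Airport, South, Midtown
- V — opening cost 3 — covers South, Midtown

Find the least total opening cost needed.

Choose W, Y, and K: together they cover West, Central, Airport, South, Midtown — every zone.
Total opening cost: 4 + 9 + 14 = 27.

27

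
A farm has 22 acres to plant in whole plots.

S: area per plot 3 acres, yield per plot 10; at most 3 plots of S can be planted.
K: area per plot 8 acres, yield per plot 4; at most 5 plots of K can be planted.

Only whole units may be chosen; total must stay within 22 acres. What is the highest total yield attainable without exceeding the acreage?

34

3×S and 1×K: area 17 ≤ 22, yield 3·10 + 1·4 = 34.
3×S: area 9 ≤ 22, yield 3·10 = 30.
Best is 34.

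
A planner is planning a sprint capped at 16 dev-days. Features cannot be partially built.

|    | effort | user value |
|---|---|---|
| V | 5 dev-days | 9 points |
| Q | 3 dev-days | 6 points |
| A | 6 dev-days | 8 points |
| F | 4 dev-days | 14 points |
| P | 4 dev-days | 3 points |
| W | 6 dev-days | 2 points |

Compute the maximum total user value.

Take V, Q, F, and P: effort 5 + 3 + 4 + 4 = 16 ≤ 16, user value 9 + 6 + 14 + 3 = 32.
No other feasible combination does better.

32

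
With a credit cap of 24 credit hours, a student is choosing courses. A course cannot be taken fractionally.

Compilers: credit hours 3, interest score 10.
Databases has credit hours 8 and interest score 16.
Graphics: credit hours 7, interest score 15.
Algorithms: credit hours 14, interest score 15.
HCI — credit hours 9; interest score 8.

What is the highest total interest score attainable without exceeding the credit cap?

Take Compilers, Databases, and Graphics: credit hours 3 + 8 + 7 = 18 ≤ 24, interest score 10 + 16 + 15 = 41.
No other feasible combination does better.

41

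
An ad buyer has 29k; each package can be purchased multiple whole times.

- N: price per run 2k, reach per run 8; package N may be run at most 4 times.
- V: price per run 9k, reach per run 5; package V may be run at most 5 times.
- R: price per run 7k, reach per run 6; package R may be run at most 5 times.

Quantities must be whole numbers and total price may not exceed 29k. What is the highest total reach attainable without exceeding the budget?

This is a bounded integer knapsack.
4×N and 3×R: price 29 ≤ 29, reach 4·8 + 3·6 = 50.
4×N and 2×R: price 22 ≤ 29, reach 4·8 + 2·6 = 44.
Best is 50.

50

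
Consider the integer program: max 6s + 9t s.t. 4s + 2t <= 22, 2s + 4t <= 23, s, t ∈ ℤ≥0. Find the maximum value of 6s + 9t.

54

(s,t)=(3,4): 4·3+2·4=20≤22, 2·3+4·4=22≤23, objective 54.
(s,t)=(4,3): 4·4+2·3=22≤22, 2·4+4·3=20≤23, objective 51.
(s,t)=(2,4): 4·2+2·4=16≤22, 2·2+4·4=20≤23, objective 48.
Maximum is 54 at (s,t)=(3,4).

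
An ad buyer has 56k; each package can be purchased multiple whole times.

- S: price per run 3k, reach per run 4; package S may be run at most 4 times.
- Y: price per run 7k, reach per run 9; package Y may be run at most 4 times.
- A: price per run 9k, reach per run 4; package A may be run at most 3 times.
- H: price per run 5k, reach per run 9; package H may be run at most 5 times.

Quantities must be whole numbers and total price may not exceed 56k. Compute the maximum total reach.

85

3×S, 3×Y, and 5×H: price 55 ≤ 56, reach 3·4 + 3·9 + 5·9 = 84.
1×S, 4×Y, and 5×H: price 56 ≤ 56, reach 1·4 + 4·9 + 5·9 = 85.
Best is 85.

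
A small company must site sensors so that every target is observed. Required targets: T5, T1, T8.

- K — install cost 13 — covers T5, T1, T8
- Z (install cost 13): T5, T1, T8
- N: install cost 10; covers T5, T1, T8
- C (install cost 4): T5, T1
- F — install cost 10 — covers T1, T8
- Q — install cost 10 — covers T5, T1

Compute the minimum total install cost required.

N alone covers T5, T1, T8 — every target.
Total install cost: 10.

10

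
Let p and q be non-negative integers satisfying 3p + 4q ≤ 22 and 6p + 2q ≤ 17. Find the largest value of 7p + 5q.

Relaxing integrality, the LP optimum is 31.83 at (p,q) = (1.33, 4.5), which is not an integer point.
(p,q)=(1,4): 3·1+4·4=19≤22, 6·1+2·4=14≤17, objective 27.
(p,q)=(0,5): 3·0+4·5=20≤22, 6·0+2·5=10≤17, objective 25.
(p,q)=(1,3): 3·1+4·3=15≤22, 6·1+2·3=12≤17, objective 22.
(p,q)=(0,4): 3·0+4·4=16≤22, 6·0+2·4=8≤17, objective 20.
The best lattice point is (1,4), giving 27.

27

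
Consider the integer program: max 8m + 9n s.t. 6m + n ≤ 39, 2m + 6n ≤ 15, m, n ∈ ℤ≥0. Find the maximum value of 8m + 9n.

48

(m,n)=(6,0) is feasible, giving 48.
(m,n)=(5,0) is feasible, giving 40.
The best lattice point is (6,0), giving 48.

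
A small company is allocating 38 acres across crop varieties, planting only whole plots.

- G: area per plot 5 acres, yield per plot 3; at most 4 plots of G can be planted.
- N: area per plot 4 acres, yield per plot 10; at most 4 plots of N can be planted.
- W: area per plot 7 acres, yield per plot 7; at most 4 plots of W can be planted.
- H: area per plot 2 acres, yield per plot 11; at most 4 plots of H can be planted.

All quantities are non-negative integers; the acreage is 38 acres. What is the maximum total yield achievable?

1×G, 4×N, 1×W, and 4×H: area 36 ≤ 38, yield 1·3 + 4·10 + 1·7 + 4·11 = 94.
4×N, 2×W, and 4×H: area 38 ≤ 38, yield 4·10 + 2·7 + 4·11 = 98.
Best is 98.

98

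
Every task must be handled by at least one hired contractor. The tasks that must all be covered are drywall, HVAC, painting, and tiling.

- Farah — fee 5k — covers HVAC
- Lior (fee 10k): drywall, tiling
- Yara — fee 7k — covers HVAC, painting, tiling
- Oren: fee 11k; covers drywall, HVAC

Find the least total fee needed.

This is an integer covering problem.
Choose Lior and Yara: together they cover drywall, HVAC, painting, tiling — every task.
Total fee: 10 + 7 = 17.

17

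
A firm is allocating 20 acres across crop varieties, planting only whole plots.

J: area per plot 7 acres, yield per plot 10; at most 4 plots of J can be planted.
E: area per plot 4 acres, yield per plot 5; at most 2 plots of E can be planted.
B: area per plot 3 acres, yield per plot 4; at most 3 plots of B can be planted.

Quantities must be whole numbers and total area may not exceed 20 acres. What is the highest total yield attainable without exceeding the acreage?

J has the best ratio (10/7); taking only J gives at most 2×10 = 20 (stopped by the area limit).
Mixing does better — 2×J and 2×B: area 20 ≤ 20, yield 2·10 + 2·4 = 28.

28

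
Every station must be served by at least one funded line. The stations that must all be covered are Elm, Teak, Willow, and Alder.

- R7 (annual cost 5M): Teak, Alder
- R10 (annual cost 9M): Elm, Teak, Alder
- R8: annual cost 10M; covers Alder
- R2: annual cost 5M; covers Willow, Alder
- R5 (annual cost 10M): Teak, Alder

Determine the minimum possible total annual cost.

The greedy cost-per-new-station heuristic would pick R7, R2, and R10 for 19, but a cheaper cover exists.
Choose R10 and R2: together they cover Elm, Teak, Willow, Alder — every station.
Total annual cost: 9 + 5 = 14.
No cover costs less than 14.

14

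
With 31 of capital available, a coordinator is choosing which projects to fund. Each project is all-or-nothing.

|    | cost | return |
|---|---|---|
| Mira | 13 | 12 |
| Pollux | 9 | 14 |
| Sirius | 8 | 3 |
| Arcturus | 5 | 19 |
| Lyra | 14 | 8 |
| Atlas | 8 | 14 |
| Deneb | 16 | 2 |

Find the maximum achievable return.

50

This is a 0-1 knapsack instance.
Pollux + Sirius + Arcturus + Atlas: cost 9 + 8 + 5 + 8 = 30 ≤ 31, return 14 + 3 + 19 + 14 = 50.
Mira + Arcturus + Atlas: cost 13 + 5 + 8 = 26 ≤ 31, return 12 + 19 + 14 = 45.
Pollux + Arcturus + Atlas: cost 9 + 5 + 8 = 22 ≤ 31, return 14 + 19 + 14 = 47.
Best is Pollux, Sirius, Arcturus, and Atlas with total return 50.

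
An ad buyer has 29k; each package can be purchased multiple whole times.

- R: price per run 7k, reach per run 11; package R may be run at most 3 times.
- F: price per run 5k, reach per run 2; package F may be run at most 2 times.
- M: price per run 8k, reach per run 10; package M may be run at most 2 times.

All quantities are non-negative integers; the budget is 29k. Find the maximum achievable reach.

R has the best ratio (11/7); taking only R gives at most 3×11 = 33 (stopped by the supply cap of 3).
Mixing does better — 3×R and 1×M: price 29 ≤ 29, reach 3·11 + 1·10 = 43.

43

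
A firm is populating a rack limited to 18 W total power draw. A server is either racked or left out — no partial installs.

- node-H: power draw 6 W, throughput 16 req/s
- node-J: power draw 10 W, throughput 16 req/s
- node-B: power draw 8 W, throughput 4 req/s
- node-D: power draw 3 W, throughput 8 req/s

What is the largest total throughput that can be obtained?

This is a 0-1 knapsack instance.
Allowing fractional choices, the relaxed optimum would be about 38.4, but servers are indivisible.
node-H + node-J: power draw 6 + 10 = 16 ≤ 18, throughput 16 + 16 = 32.
node-H + node-B + node-D: power draw 6 + 8 + 3 = 17 ≤ 18, throughput 16 + 4 + 8 = 28.
Best is node-H and node-J with total throughput 32.

32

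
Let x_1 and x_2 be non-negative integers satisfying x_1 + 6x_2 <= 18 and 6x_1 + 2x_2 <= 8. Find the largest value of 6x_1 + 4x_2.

12

(x_1,x_2)=(0,3) is feasible, giving 12.
(x_1,x_2)=(1,1) is feasible, giving 10.
(x_1,x_2)=(0,2) is feasible, giving 8.
(x_1,x_2)=(0,1) is feasible, giving 4.
Maximum is 12 at (x_1,x_2)=(0,3).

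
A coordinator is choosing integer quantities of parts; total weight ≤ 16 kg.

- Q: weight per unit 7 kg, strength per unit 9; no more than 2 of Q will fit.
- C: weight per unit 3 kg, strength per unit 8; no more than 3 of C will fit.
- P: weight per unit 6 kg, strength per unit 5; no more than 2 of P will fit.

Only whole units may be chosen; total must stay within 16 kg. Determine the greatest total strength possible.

33

This is a bounded integer knapsack.
C has the best ratio (8/3); taking only C gives at most 3×8 = 24 (stopped by the supply cap of 3).
Mixing does better — 1×Q and 3×C: weight 16 ≤ 16, strength 1·9 + 3·8 = 33.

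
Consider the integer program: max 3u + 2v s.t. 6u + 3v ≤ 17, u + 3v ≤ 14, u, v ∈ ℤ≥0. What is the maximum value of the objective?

(u,v)=(1,3): 6·1+3·3=15≤17, 1·1+3·3=10≤14, objective 9.
(u,v)=(0,4): 6·0+3·4=12≤17, 1·0+3·4=12≤14, objective 8.
(u,v)=(1,2): 6·1+3·2=12≤17, 1·1+3·2=7≤14, objective 7.
No feasible integer point exceeds 9.

9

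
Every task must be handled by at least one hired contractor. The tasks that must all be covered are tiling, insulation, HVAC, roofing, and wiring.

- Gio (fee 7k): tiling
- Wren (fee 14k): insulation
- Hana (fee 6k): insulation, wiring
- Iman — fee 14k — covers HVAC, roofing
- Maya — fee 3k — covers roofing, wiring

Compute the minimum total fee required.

27

Choose Gio, Hana, and Iman: together they cover tiling, insulation, HVAC, roofing, wiring — every task.
Total fee: 7 + 6 + 14 = 27.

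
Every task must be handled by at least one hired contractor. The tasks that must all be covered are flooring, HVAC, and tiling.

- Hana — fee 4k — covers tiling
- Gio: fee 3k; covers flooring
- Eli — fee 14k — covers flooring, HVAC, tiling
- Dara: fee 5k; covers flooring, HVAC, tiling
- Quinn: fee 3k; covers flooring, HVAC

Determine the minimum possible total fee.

The greedy cost-per-new-task heuristic would pick Quinn and Hana for 7, but a cheaper cover exists.
Dara alone covers flooring, HVAC, tiling — every task.
Total fee: 5.
No cover costs less than 5.

5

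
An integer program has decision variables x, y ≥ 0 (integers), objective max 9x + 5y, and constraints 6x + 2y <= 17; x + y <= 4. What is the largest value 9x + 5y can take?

The continuous relaxation peaks at (2.25, 1.75) with value 29.00; rounding to a feasible lattice point costs some objective.
(x,y)=(2,2) is feasible, giving 28.
(x,y)=(1,3) is feasible, giving 24.
(x,y)=(2,1) is feasible, giving 23.
(x,y)=(1,2) is feasible, giving 19.
The best lattice point is (2,2), giving 28.

28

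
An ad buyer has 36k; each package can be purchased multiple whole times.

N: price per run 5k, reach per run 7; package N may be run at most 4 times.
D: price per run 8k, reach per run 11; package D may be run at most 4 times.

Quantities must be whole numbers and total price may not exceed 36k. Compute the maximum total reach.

50

4×N and 2×D: price 36 ≤ 36, reach 4·7 + 2·11 = 50.
2×N and 3×D: price 34 ≤ 36, reach 2·7 + 3·11 = 47.
Best is 50.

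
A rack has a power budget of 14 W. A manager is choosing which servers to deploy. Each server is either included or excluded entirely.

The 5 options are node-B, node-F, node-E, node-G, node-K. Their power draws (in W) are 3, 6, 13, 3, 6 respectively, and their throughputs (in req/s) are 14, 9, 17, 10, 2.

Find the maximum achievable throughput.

33

Allowing fractional choices, the relaxed optimum would be about 35.6, but servers are indivisible.
node-B + node-F + node-G: power draw 3 + 6 + 3 = 12 ≤ 14, throughput 14 + 9 + 10 = 33.
node-B + node-G: power draw 3 + 3 = 6 ≤ 14, throughput 14 + 10 = 24.
node-B + node-G + node-K: power draw 3 + 3 + 6 = 12 ≤ 14, throughput 14 + 10 + 2 = 26.
Best is node-B, node-F, and node-G with total throughput 33.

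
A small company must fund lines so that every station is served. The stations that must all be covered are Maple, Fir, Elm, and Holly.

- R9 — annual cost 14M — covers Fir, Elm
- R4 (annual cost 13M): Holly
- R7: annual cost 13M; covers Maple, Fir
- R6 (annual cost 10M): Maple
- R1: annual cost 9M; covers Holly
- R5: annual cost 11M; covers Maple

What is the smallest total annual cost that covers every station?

33

This is an integer covering problem.
The greedy cost-per-new-station heuristic would pick R7, R1, and R9 for 36, but a cheaper cover exists.
Choose R9, R6, and R1: together they cover Maple, Fir, Elm, Holly — every station.
Total annual cost: 14 + 10 + 9 = 33.
No cover costs less than 33.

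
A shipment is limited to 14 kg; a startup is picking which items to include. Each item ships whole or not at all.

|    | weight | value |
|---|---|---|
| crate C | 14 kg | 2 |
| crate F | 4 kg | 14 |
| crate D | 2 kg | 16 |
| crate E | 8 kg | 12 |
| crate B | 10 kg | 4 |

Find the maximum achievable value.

42

crate F + crate D + crate E: weight 4 + 2 + 8 = 14 ≤ 14, value 14 + 16 + 12 = 42.
crate F + crate D: weight 4 + 2 = 6 ≤ 14, value 14 + 16 = 30.
Best is crate F, crate D, and crate E with total value 42.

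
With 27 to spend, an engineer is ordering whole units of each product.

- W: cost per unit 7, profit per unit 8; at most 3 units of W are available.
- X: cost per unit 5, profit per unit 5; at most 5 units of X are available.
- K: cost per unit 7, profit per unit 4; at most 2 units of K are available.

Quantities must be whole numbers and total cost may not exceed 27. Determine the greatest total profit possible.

29

1×W and 4×X: cost 27 ≤ 27, profit 1·8 + 4·5 = 28.
3×W and 1×X: cost 26 ≤ 27, profit 3·8 + 1·5 = 29.
Best is 29.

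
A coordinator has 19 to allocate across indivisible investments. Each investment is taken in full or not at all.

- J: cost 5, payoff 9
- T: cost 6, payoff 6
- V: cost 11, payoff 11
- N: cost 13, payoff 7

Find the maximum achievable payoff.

20

T + V: cost 6 + 11 = 17 ≤ 19, payoff 6 + 11 = 17.
J + V: cost 5 + 11 = 16 ≤ 19, payoff 9 + 11 = 20.
J + N: cost 5 + 13 = 18 ≤ 19, payoff 9 + 7 = 16.
Best is J and V with total payoff 20.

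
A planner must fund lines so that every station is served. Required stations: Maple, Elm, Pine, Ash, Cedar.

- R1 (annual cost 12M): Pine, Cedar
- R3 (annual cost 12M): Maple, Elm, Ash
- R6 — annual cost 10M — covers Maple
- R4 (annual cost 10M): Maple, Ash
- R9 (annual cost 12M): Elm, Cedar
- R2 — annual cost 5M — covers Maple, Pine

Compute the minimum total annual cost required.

This is an integer covering problem.
The greedy cost-per-new-station heuristic would pick R2, R3, and R1 for 29, but a cheaper cover exists.
Choose R1 and R3: together they cover Maple, Elm, Pine, Ash, Cedar — every station.
Total annual cost: 12 + 12 = 24.
No cover costs less than 24.

24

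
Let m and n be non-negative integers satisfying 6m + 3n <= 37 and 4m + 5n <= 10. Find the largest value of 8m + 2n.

16

Relaxing integrality, the LP optimum is 20.00 at (m,n) = (2.5, 0), which is not an integer point.
(m,n)=(2,0): 6·2+3·0=12≤37, 4·2+5·0=8≤10, objective 16.
(m,n)=(1,1): 6·1+3·1=9≤37, 4·1+5·1=9≤10, objective 10.
(m,n)=(1,0): 6·1+3·0=6≤37, 4·1+5·0=4≤10, objective 8.
No feasible integer point exceeds 16.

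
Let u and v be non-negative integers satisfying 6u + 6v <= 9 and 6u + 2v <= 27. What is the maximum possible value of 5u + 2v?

(u,v)=(1,0) is feasible, giving 5.
(u,v)=(0,1) is feasible, giving 2.
(u,v)=(0,0) is feasible, giving 0.
Maximum is 5 at (u,v)=(1,0).

5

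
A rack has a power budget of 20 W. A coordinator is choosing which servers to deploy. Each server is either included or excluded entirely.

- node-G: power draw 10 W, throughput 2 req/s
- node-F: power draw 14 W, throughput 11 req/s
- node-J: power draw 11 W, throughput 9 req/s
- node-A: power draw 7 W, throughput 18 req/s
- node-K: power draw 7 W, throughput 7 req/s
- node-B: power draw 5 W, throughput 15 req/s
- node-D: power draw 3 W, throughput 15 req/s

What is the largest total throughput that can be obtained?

48

node-A + node-K + node-D: power draw 7 + 7 + 3 = 17 ≤ 20, throughput 18 + 7 + 15 = 40.
node-A + node-B + node-D: power draw 7 + 5 + 3 = 15 ≤ 20, throughput 18 + 15 + 15 = 48.
node-A + node-K + node-B: power draw 7 + 7 + 5 = 19 ≤ 20, throughput 18 + 7 + 15 = 40.
Best is node-A, node-B, and node-D with total throughput 48.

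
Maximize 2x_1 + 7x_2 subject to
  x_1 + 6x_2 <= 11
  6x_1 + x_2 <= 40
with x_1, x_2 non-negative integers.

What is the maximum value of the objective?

17

Relaxing integrality, the LP optimum is 18.29 at (x_1,x_2) = (6.54, 0.743), which is not an integer point.
(x_1,x_2)=(5,1): 1·5+6·1=11≤11, 6·5+1·1=31≤40, objective 17.
(x_1,x_2)=(4,1): 1·4+6·1=10≤11, 6·4+1·1=25≤40, objective 15.
(x_1,x_2)=(6,0): 1·6+6·0=6≤11, 6·6+1·0=36≤40, objective 12.
The best lattice point is (5,1), giving 17.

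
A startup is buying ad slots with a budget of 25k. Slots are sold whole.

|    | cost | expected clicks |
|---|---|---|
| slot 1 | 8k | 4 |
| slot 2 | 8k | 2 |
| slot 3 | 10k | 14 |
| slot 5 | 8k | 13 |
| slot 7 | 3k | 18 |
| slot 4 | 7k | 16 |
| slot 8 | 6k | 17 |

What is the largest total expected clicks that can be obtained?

64

Treat it as a binary knapsack problem.
slot 5 + slot 7 + slot 4 + slot 8: cost 8 + 3 + 7 + 6 = 24 ≤ 25, expected clicks 13 + 18 + 16 + 17 = 64.
slot 1 + slot 7 + slot 4 + slot 8: cost 8 + 3 + 7 + 6 = 24 ≤ 25, expected clicks 4 + 18 + 16 + 17 = 55.
Best is slot 5, slot 7, slot 4, and slot 8 with total expected clicks 64.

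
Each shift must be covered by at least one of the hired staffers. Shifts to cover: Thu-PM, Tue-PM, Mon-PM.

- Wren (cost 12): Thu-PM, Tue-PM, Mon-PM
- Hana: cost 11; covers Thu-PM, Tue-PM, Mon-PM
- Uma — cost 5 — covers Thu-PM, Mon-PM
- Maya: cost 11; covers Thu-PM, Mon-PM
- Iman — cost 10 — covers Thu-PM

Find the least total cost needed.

11

The greedy cost-per-new-shift heuristic would pick Uma and Hana for 16, but a cheaper cover exists.
Hana alone covers Thu-PM, Tue-PM, Mon-PM — every shift.
Total cost: 11.
No cover costs less than 11.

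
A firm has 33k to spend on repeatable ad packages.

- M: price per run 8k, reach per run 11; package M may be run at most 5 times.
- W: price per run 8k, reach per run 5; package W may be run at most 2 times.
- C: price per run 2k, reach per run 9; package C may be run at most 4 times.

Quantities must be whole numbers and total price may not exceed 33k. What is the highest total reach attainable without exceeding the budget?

This is a bounded integer knapsack.
3×M and 4×C: price 32 ≤ 33, reach 3·11 + 4·9 = 69.
2×M, 1×W, and 4×C: price 32 ≤ 33, reach 2·11 + 1·5 + 4·9 = 63.
Best is 69.

69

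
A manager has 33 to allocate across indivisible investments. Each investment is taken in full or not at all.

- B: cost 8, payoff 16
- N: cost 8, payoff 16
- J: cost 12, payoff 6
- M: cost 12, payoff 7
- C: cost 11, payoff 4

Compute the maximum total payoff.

B + N + C: cost 8 + 8 + 11 = 27 ≤ 33, payoff 16 + 16 + 4 = 36.
B + N + M: cost 8 + 8 + 12 = 28 ≤ 33, payoff 16 + 16 + 7 = 39.
B + N + J: cost 8 + 8 + 12 = 28 ≤ 33, payoff 16 + 16 + 6 = 38.
Best is B, N, and M with total payoff 39.

39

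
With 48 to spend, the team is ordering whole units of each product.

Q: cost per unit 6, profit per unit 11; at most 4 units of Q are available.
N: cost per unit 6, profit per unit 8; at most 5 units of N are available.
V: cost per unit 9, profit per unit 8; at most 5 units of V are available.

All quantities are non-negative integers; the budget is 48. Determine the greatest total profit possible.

This is a bounded integer knapsack.
Take 4×Q and 4×N: cost 48 ≤ 48, profit 4·11 + 4·8 = 76.
Q has the best ratio (11/6) and is taken to its limit of 4; remaining capacity is filled optimally with the others.

76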